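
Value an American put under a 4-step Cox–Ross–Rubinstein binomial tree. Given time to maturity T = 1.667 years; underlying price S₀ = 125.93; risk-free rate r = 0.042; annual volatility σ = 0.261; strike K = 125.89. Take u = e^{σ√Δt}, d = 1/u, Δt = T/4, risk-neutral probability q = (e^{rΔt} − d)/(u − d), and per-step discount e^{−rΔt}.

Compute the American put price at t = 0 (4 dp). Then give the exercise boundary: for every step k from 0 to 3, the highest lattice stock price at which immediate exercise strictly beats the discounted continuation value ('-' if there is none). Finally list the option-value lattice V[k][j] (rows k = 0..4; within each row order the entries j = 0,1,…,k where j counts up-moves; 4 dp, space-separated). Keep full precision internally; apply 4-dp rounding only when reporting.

price = 12.8656
boundary = - - 89.9040 106.4031
tree:
12.8656
22.0248 4.5155
35.9860 9.3805 0.0000
49.9266 19.4869 0.0000 0.0000
61.7056 35.9860 0.0000 0.0000 0.0000

Δt=0.41675, u=1.18352, d=0.84494, q=0.51013, disc=e^(-rΔt)=0.98265
k=4 terminal: V=max(K-S,0) → 61.7056 35.9860 0.0000 0.0000 0.0000
k=3: j=0 S=75.9634 intr=49.9266 cont=47.7423 V=49.9266[EX]; j=1 S=106.4031 intr=19.4869 cont=17.3226 V=19.4869[EX]; j=2 S=149.0405 intr=0.0000 cont=0.0000 V=0.0000[hold]; j=3 S=208.7633 intr=0.0000 cont=0.0000 V=0.0000[hold]  S*(3)=106.4031
k=2: j=0 S=89.9040 intr=35.9860 cont=33.8016 V=35.9860[EX]; j=1 S=125.9300 intr=0.0000 cont=9.3805 V=9.3805[hold]; j=2 S=176.3921 intr=0.0000 cont=0.0000 V=0.0000[hold]  S*(2)=89.9040
k=1: j=0 S=106.4031 intr=19.4869 cont=22.0248 V=22.0248[hold]; j=1 S=149.0405 intr=0.0000 cont=4.5155 V=4.5155[hold]  S*(1)=-
k=0: j=0 S=125.9300 intr=0.0000 cont=12.8656 V=12.8656[hold]  S*(0)=-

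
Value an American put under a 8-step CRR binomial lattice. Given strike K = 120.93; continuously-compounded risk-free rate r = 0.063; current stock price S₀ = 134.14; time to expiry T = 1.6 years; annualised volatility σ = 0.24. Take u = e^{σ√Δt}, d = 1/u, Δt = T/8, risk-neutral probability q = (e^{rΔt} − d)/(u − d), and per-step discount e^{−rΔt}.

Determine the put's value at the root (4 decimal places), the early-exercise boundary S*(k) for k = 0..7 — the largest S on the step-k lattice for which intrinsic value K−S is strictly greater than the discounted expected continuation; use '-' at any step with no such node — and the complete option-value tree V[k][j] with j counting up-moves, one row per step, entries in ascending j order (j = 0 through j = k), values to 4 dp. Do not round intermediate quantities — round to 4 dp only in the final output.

price = 6.3691
boundary = - - - 97.2116 87.3182 97.2116 87.3182 97.2116
tree:
6.3691
10.1880 3.1634
15.8185 5.4805 1.2017
23.7184 9.2500 2.2970 0.2674
33.6118 15.1155 4.3136 0.5787 0.0000
42.4983 23.7184 7.9122 1.2527 0.0000 0.0000
50.4805 33.6118 14.0419 2.7115 0.0000 0.0000 0.0000
57.6503 42.4983 23.7184 5.8692 0.0000 0.0000 0.0000 0.0000
64.0904 50.4805 33.6118 12.7040 0.0000 0.0000 0.0000 0.0000 0.0000

Δt=0.20000, u=1.11330, d=0.89823, q=0.53215, disc=e^(-rΔt)=0.98748
k=8 terminal: V=max(K-S,0) → 64.0904 50.4805 33.6118 12.7040 0.0000 0.0000 0.0000 0.0000 0.0000
k=7: j=0 S=63.2797 intr=57.6503 cont=56.1361 V=57.6503[EX]; j=1 S=78.4317 intr=42.4983 cont=40.9842 V=42.4983[EX]; j=2 S=97.2116 intr=23.7184 cont=22.2042 V=23.7184[EX]; j=3 S=120.4883 intr=0.4417 cont=5.8692 V=5.8692[hold]; j=4 S=149.3385 intr=0.0000 cont=0.0000 V=0.0000[hold]; j=5 S=185.0966 intr=0.0000 cont=0.0000 V=0.0000[hold]; j=6 S=229.4168 intr=0.0000 cont=0.0000 V=0.0000[hold]; j=7 S=284.3491 intr=0.0000 cont=0.0000 V=0.0000[hold]  S*(7)=97.2116
k=6: j=0 S=70.4495 intr=50.4805 cont=48.9663 V=50.4805[EX]; j=1 S=87.3182 intr=33.6118 cont=32.0976 V=33.6118[EX]; j=2 S=108.2260 intr=12.7040 cont=14.0419 V=14.0419[hold]; j=3 S=134.1400 intr=0.0000 cont=2.7115 V=2.7115[hold]; j=4 S=166.2590 intr=0.0000 cont=0.0000 V=0.0000[hold]; j=5 S=206.0686 intr=0.0000 cont=0.0000 V=0.0000[hold]; j=6 S=255.4104 intr=0.0000 cont=0.0000 V=0.0000[hold]  S*(6)=87.3182
k=5: j=0 S=78.4317 intr=42.4983 cont=40.9842 V=42.4983[EX]; j=1 S=97.2116 intr=23.7184 cont=22.9073 V=23.7184[EX]; j=2 S=120.4883 intr=0.4417 cont=7.9122 V=7.9122[hold]; j=3 S=149.3385 intr=0.0000 cont=1.2527 V=1.2527[hold]; j=4 S=185.0966 intr=0.0000 cont=0.0000 V=0.0000[hold]; j=5 S=229.4168 intr=0.0000 cont=0.0000 V=0.0000[hold]  S*(5)=97.2116
k=4: j=0 S=87.3182 intr=33.6118 cont=32.0976 V=33.6118[EX]; j=1 S=108.2260 intr=12.7040 cont=15.1155 V=15.1155[hold]; j=2 S=134.1400 intr=0.0000 cont=4.3136 V=4.3136[hold]; j=3 S=166.2590 intr=0.0000 cont=0.5787 V=0.5787[hold]; j=4 S=206.0686 intr=0.0000 cont=0.0000 V=0.0000[hold]  S*(4)=87.3182
k=3: j=0 S=97.2116 intr=23.7184 cont=23.4714 V=23.7184[EX]; j=1 S=120.4883 intr=0.4417 cont=9.2500 V=9.2500[hold]; j=2 S=149.3385 intr=0.0000 cont=2.2970 V=2.2970[hold]; j=3 S=185.0966 intr=0.0000 cont=0.2674 V=0.2674[hold]  S*(3)=97.2116
k=2: j=0 S=108.2260 intr=12.7040 cont=15.8185 V=15.8185[hold]; j=1 S=134.1400 intr=0.0000 cont=5.4805 V=5.4805[hold]; j=2 S=166.2590 intr=0.0000 cont=1.2017 V=1.2017[hold]  S*(2)=-
k=1: j=0 S=120.4883 intr=0.4417 cont=10.1880 V=10.1880[hold]; j=1 S=149.3385 intr=0.0000 cont=3.1634 V=3.1634[hold]  S*(1)=-
k=0: j=0 S=134.1400 intr=0.0000 cont=6.3691 V=6.3691[hold]  S*(0)=-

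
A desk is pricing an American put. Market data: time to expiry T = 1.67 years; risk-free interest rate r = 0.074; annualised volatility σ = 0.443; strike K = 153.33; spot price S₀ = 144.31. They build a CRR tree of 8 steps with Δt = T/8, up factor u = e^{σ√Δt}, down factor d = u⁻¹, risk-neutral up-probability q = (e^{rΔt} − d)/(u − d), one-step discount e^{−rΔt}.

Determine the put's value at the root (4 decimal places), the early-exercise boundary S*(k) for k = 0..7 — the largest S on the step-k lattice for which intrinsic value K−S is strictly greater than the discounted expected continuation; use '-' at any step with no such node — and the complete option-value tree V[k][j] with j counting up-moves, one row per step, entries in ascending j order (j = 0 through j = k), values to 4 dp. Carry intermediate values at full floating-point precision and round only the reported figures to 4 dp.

Δt=0.20875, u=1.22434, d=0.81677, q=0.48777, disc=e^(-rΔt)=0.98467
k=8 terminal: V=max(K-S,0) → 124.7491 110.4869 89.1076 57.0599 9.0200 0.0000 0.0000 0.0000 0.0000
k=7: j=0 S=34.9928 intr=118.3372 cont=115.9868 V=118.3372[EX]; j=1 S=52.4546 intr=100.8754 cont=98.5250 V=100.8754[EX]; j=2 S=78.6301 intr=74.6999 cont=72.3495 V=74.6999[EX]; j=3 S=117.8675 intr=35.4625 cont=33.1122 V=35.4625[EX]; j=4 S=176.6847 intr=0.0000 cont=4.5495 V=4.5495[hold]; j=5 S=264.8524 intr=0.0000 cont=0.0000 V=0.0000[hold]; j=6 S=397.0169 intr=0.0000 cont=0.0000 V=0.0000[hold]; j=7 S=595.1330 intr=0.0000 cont=0.0000 V=0.0000[hold]  S*(7)=117.8675
k=6: j=0 S=42.8431 intr=110.4869 cont=108.1365 V=110.4869[EX]; j=1 S=64.2224 intr=89.1076 cont=86.7573 V=89.1076[EX]; j=2 S=96.2701 intr=57.0599 cont=54.7095 V=57.0599[EX]; j=3 S=144.3100 intr=9.0200 cont=20.0717 V=20.0717[hold]; j=4 S=216.3224 intr=0.0000 cont=2.2947 V=2.2947[hold]; j=5 S=324.2698 intr=0.0000 cont=0.0000 V=0.0000[hold]; j=6 S=486.0842 intr=0.0000 cont=0.0000 V=0.0000[hold]  S*(6)=96.2701
k=5: j=0 S=52.4546 intr=100.8754 cont=98.5250 V=100.8754[EX]; j=1 S=78.6301 intr=74.6999 cont=72.3495 V=74.6999[EX]; j=2 S=117.8675 intr=35.4625 cont=38.4202 V=38.4202[hold]; j=3 S=176.6847 intr=0.0000 cont=11.2259 V=11.2259[hold]; j=4 S=264.8524 intr=0.0000 cont=1.1574 V=1.1574[hold]; j=5 S=397.0169 intr=0.0000 cont=0.0000 V=0.0000[hold]  S*(5)=78.6301
k=4: j=0 S=64.2224 intr=89.1076 cont=86.7573 V=89.1076[EX]; j=1 S=96.2701 intr=57.0599 cont=56.1301 V=57.0599[EX]; j=2 S=144.3100 intr=9.0200 cont=24.7701 V=24.7701[hold]; j=3 S=216.3224 intr=0.0000 cont=6.2180 V=6.2180[hold]; j=4 S=324.2698 intr=0.0000 cont=0.5838 V=0.5838[hold]  S*(4)=96.2701
k=3: j=0 S=78.6301 intr=74.6999 cont=72.3495 V=74.6999[EX]; j=1 S=117.8675 intr=35.4625 cont=40.6768 V=40.6768[hold]; j=2 S=176.6847 intr=0.0000 cont=15.4801 V=15.4801[hold]; j=3 S=264.8524 intr=0.0000 cont=3.4166 V=3.4166[hold]  S*(3)=78.6301
k=2: j=0 S=96.2701 intr=57.0599 cont=57.2139 V=57.2139[hold]; j=1 S=144.3100 intr=9.0200 cont=27.9516 V=27.9516[hold]; j=2 S=216.3224 intr=0.0000 cont=9.4488 V=9.4488[hold]  S*(2)=-
k=1: j=0 S=117.8675 intr=35.4625 cont=42.2825 V=42.2825[hold]; j=1 S=176.6847 intr=0.0000 cont=18.6364 V=18.6364[hold]  S*(1)=-
k=0: j=0 S=144.3100 intr=9.0200 cont=30.2774 V=30.2774[hold]  S*(0)=-

price = 30.2774
boundary = - - - 78.6301 96.2701 78.6301 96.2701 117.8675
tree:
30.2774
42.2825 18.6364
57.2139 27.9516 9.4488
74.6999 40.6768 15.4801 3.4166
89.1076 57.0599 24.7701 6.2180 0.5838
100.8754 74.6999 38.4202 11.2259 1.1574 0.0000
110.4869 89.1076 57.0599 20.0717 2.2947 0.0000 0.0000
118.3372 100.8754 74.6999 35.4625 4.5495 0.0000 0.0000 0.0000
124.7491 110.4869 89.1076 57.0599 9.0200 0.0000 0.0000 0.0000 0.0000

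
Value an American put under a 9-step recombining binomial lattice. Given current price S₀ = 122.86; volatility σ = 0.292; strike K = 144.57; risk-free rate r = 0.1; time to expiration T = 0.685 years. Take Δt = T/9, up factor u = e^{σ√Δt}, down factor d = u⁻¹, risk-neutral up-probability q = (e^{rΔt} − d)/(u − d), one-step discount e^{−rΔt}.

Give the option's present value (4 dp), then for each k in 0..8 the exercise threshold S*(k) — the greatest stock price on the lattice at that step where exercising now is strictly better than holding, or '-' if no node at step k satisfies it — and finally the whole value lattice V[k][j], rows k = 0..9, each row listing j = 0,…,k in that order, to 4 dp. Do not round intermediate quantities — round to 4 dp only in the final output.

price = 22.8226
boundary = - 113.3508 104.5777 113.3508 104.5777 113.3508 122.8600 113.3508 122.8600
tree:
22.8226
31.2192 15.6244
39.9923 22.4413 9.7383
48.0865 31.2192 14.8957 5.2549
55.5541 39.9923 22.0044 8.7374 2.2084
62.4438 48.0865 31.2192 14.0608 4.0908 0.5525
68.8002 55.5541 39.9923 21.7100 7.4057 1.1777 0.0000
74.6647 62.4438 48.0865 31.2192 12.9852 2.5101 0.0000 0.0000
80.0752 68.8002 55.5541 39.9923 21.7100 5.3501 0.0000 0.0000 0.0000
85.0670 74.6647 62.4438 48.0865 31.2192 11.4031 0.0000 0.0000 0.0000 0.0000

params: Δt=0.07611 u=1.08389 d=0.92260 q=0.52724 e^(-rΔt)=0.99242
t_9 payoffs: 85.0670 74.6647 62.4438 48.0865 31.2192 11.4031 0.0000 0.0000 0.0000 0.0000
t_8: node(8,0) S=64.4948 payoff=80.0752 vs cont=78.9791 → 80.0752 [stop]  node(8,1) S=75.7698 payoff=68.8002 vs cont=67.7041 → 68.8002 [stop]  node(8,2) S=89.0159 payoff=55.5541 vs cont=54.4580 → 55.5541 [stop]  node(8,3) S=104.5777 payoff=39.9923 vs cont=38.8962 → 39.9923 [stop]  node(8,4) S=122.8600 payoff=21.7100 vs cont=20.6138 → 21.7100 [stop]  node(8,5) S=144.3384 payoff=0.2316 vs cont=5.3501 → 5.3501 [wait]  node(8,6) S=169.5718 payoff=0.0000 vs cont=0.0000 → 0.0000 [wait]  node(8,7) S=199.2164 payoff=0.0000 vs cont=0.0000 → 0.0000 [wait]  node(8,8) S=234.0435 payoff=0.0000 vs cont=0.0000 → 0.0000 [wait]  ⇒ S*(8)=122.8600
t_7: node(7,0) S=69.9053 payoff=74.6647 vs cont=73.5685 → 74.6647 [stop]  node(7,1) S=82.1262 payoff=62.4438 vs cont=61.3476 → 62.4438 [stop]  node(7,2) S=96.4835 payoff=48.0865 vs cont=46.9903 → 48.0865 [stop]  node(7,3) S=113.3508 payoff=31.2192 vs cont=30.1230 → 31.2192 [stop]  node(7,4) S=133.1669 payoff=11.4031 vs cont=12.9852 → 12.9852 [wait]  node(7,5) S=156.4472 payoff=0.0000 vs cont=2.5101 → 2.5101 [wait]  node(7,6) S=183.7974 payoff=0.0000 vs cont=0.0000 → 0.0000 [wait]  node(7,7) S=215.9289 payoff=0.0000 vs cont=0.0000 → 0.0000 [wait]  ⇒ S*(7)=113.3508
t_6: node(6,0) S=75.7698 payoff=68.8002 vs cont=67.7041 → 68.8002 [stop]  node(6,1) S=89.0159 payoff=55.5541 vs cont=54.4580 → 55.5541 [stop]  node(6,2) S=104.5777 payoff=39.9923 vs cont=38.8962 → 39.9923 [stop]  node(6,3) S=122.8600 payoff=21.7100 vs cont=21.4416 → 21.7100 [stop]  node(6,4) S=144.3384 payoff=0.2316 vs cont=7.4057 → 7.4057 [wait]  node(6,5) S=169.5718 payoff=0.0000 vs cont=1.1777 → 1.1777 [wait]  node(6,6) S=199.2164 payoff=0.0000 vs cont=0.0000 → 0.0000 [wait]  ⇒ S*(6)=122.8600
t_5: node(5,0) S=82.1262 payoff=62.4438 vs cont=61.3476 → 62.4438 [stop]  node(5,1) S=96.4835 payoff=48.0865 vs cont=46.9903 → 48.0865 [stop]  node(5,2) S=113.3508 payoff=31.2192 vs cont=30.1230 → 31.2192 [stop]  node(5,3) S=133.1669 payoff=11.4031 vs cont=14.0608 → 14.0608 [wait]  node(5,4) S=156.4472 payoff=0.0000 vs cont=4.0908 → 4.0908 [wait]  node(5,5) S=183.7974 payoff=0.0000 vs cont=0.5525 → 0.5525 [wait]  ⇒ S*(5)=113.3508
t_4: node(4,0) S=89.0159 payoff=55.5541 vs cont=54.4580 → 55.5541 [stop]  node(4,1) S=104.5777 payoff=39.9923 vs cont=38.8962 → 39.9923 [stop]  node(4,2) S=122.8600 payoff=21.7100 vs cont=22.0044 → 22.0044 [wait]  node(4,3) S=144.3384 payoff=0.2316 vs cont=8.7374 → 8.7374 [wait]  node(4,4) S=169.5718 payoff=0.0000 vs cont=2.2084 → 2.2084 [wait]  ⇒ S*(4)=104.5777
t_3: node(3,0) S=96.4835 payoff=48.0865 vs cont=46.9903 → 48.0865 [stop]  node(3,1) S=113.3508 payoff=31.2192 vs cont=30.2771 → 31.2192 [stop]  node(3,2) S=133.1669 payoff=11.4031 vs cont=14.8957 → 14.8957 [wait]  node(3,3) S=156.4472 payoff=0.0000 vs cont=5.2549 → 5.2549 [wait]  ⇒ S*(3)=113.3508
t_2: node(2,0) S=104.5777 payoff=39.9923 vs cont=38.8962 → 39.9923 [stop]  node(2,1) S=122.8600 payoff=21.7100 vs cont=22.4413 → 22.4413 [wait]  node(2,2) S=144.3384 payoff=0.2316 vs cont=9.7383 → 9.7383 [wait]  ⇒ S*(2)=104.5777
t_1: node(1,0) S=113.3508 payoff=31.2192 vs cont=30.5057 → 31.2192 [stop]  node(1,1) S=133.1669 payoff=11.4031 vs cont=15.6244 → 15.6244 [wait]  ⇒ S*(1)=113.3508
t_0: node(0,0) S=122.8600 payoff=21.7100 vs cont=22.8226 → 22.8226 [wait]  ⇒ S*(0)=-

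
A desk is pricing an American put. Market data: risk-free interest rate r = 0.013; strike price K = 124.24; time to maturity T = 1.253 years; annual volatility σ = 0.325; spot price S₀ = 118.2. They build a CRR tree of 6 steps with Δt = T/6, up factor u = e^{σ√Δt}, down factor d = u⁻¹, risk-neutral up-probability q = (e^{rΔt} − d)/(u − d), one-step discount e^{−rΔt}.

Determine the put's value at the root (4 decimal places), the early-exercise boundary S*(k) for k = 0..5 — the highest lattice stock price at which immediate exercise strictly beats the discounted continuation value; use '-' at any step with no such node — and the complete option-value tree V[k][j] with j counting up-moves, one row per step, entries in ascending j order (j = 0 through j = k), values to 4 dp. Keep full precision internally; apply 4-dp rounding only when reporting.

price = 19.8494
boundary = - - - 75.7032 87.8244 101.8864
tree:
19.8494
27.7790 11.0954
37.5218 17.0428 4.5077
48.5368 25.4188 7.7733 0.8816
58.9851 36.4156 13.2666 1.6744 0.0000
67.9914 48.5368 22.3536 3.1801 0.0000 0.0000
75.7547 58.9851 36.4156 6.0400 0.0000 0.0000 0.0000

params: Δt=0.20883 u=1.16012 d=0.86198 q=0.47206 e^(-rΔt)=0.99729
t_6 payoffs: 75.7547 58.9851 36.4156 6.0400 0.0000 0.0000 0.0000
t_5: node(5,0) S=56.2486 payoff=67.9914 vs cont=67.6546 → 67.9914 [stop]  node(5,1) S=75.7032 payoff=48.5368 vs cont=48.2000 → 48.5368 [stop]  node(5,2) S=101.8864 payoff=22.3536 vs cont=22.0167 → 22.3536 [stop]  node(5,3) S=137.1256 payoff=0.0000 vs cont=3.1801 → 3.1801 [wait]  node(5,4) S=184.5529 payoff=0.0000 vs cont=0.0000 → 0.0000 [wait]  node(5,5) S=248.3838 payoff=0.0000 vs cont=0.0000 → 0.0000 [wait]  ⇒ S*(5)=101.8864
t_4: node(4,0) S=65.2549 payoff=58.9851 vs cont=58.6483 → 58.9851 [stop]  node(4,1) S=87.8244 payoff=36.4156 vs cont=36.0788 → 36.4156 [stop]  node(4,2) S=118.2000 payoff=6.0400 vs cont=13.2666 → 13.2666 [wait]  node(4,3) S=159.0815 payoff=0.0000 vs cont=1.6744 → 1.6744 [wait]  node(4,4) S=214.1027 payoff=0.0000 vs cont=0.0000 → 0.0000 [wait]  ⇒ S*(4)=87.8244
t_3: node(3,0) S=75.7032 payoff=48.5368 vs cont=48.2000 → 48.5368 [stop]  node(3,1) S=101.8864 payoff=22.3536 vs cont=25.4188 → 25.4188 [wait]  node(3,2) S=137.1256 payoff=0.0000 vs cont=7.7733 → 7.7733 [wait]  node(3,3) S=184.5529 payoff=0.0000 vs cont=0.8816 → 0.8816 [wait]  ⇒ S*(3)=75.7032
t_2: node(2,0) S=87.8244 payoff=36.4156 vs cont=37.5218 → 37.5218 [wait]  node(2,1) S=118.2000 payoff=6.0400 vs cont=17.0428 → 17.0428 [wait]  node(2,2) S=159.0815 payoff=0.0000 vs cont=4.5077 → 4.5077 [wait]  ⇒ S*(2)=-
t_1: node(1,0) S=101.8864 payoff=22.3536 vs cont=27.7790 → 27.7790 [wait]  node(1,1) S=137.1256 payoff=0.0000 vs cont=11.0954 → 11.0954 [wait]  ⇒ S*(1)=-
t_0: node(0,0) S=118.2000 payoff=6.0400 vs cont=19.8494 → 19.8494 [wait]  ⇒ S*(0)=-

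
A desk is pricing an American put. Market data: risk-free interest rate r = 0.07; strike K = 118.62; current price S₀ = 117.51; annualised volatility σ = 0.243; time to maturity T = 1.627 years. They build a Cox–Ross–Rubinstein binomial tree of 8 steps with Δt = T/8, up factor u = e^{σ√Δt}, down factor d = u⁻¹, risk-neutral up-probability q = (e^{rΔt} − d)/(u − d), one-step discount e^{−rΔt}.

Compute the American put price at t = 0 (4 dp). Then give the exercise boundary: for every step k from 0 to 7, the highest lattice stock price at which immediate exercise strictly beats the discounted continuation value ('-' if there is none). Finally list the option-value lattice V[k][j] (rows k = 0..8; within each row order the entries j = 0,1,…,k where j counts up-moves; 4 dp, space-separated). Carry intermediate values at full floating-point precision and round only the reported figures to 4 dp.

price = 10.2306
boundary = - - 94.3821 84.5857 94.3821 84.5857 94.3821 105.3131
tree:
10.2306
16.0107 5.5381
24.2379 9.3701 2.3939
34.0343 15.3654 4.4699 0.6745
42.8138 24.2379 8.1533 1.4250 0.0478
50.6821 34.0343 14.3985 3.0058 0.1049 0.0000
57.7337 42.8138 24.2379 6.3301 0.2304 0.0000 0.0000
64.0534 50.6821 34.0343 13.3069 0.5057 0.0000 0.0000 0.0000
69.7172 57.7337 42.8138 24.2379 1.1100 0.0000 0.0000 0.0000 0.0000

params: Δt=0.20338 u=1.11582 d=0.89621 q=0.53792 e^(-rΔt)=0.98586
t_8 payoffs: 69.7172 57.7337 42.8138 24.2379 1.1100 0.0000 0.0000 0.0000 0.0000
t_7: node(7,0) S=54.5666 payoff=64.0534 vs cont=62.3767 → 64.0534 [stop]  node(7,1) S=67.9379 payoff=50.6821 vs cont=49.0054 → 50.6821 [stop]  node(7,2) S=84.5857 payoff=34.0343 vs cont=32.3575 → 34.0343 [stop]  node(7,3) S=105.3131 payoff=13.3069 vs cont=11.6302 → 13.3069 [stop]  node(7,4) S=131.1195 payoff=0.0000 vs cont=0.5057 → 0.5057 [wait]  node(7,5) S=163.2498 payoff=0.0000 vs cont=0.0000 → 0.0000 [wait]  node(7,6) S=203.2534 payoff=0.0000 vs cont=0.0000 → 0.0000 [wait]  node(7,7) S=253.0597 payoff=0.0000 vs cont=0.0000 → 0.0000 [wait]  ⇒ S*(7)=105.3131
t_6: node(6,0) S=60.8863 payoff=57.7337 vs cont=56.0570 → 57.7337 [stop]  node(6,1) S=75.8062 payoff=42.8138 vs cont=41.1371 → 42.8138 [stop]  node(6,2) S=94.3821 payoff=24.2379 vs cont=22.5612 → 24.2379 [stop]  node(6,3) S=117.5100 payoff=1.1100 vs cont=6.3301 → 6.3301 [wait]  node(6,4) S=146.3053 payoff=0.0000 vs cont=0.2304 → 0.2304 [wait]  node(6,5) S=182.1567 payoff=0.0000 vs cont=0.0000 → 0.0000 [wait]  node(6,6) S=226.7934 payoff=0.0000 vs cont=0.0000 → 0.0000 [wait]  ⇒ S*(6)=94.3821
t_5: node(5,0) S=67.9379 payoff=50.6821 vs cont=49.0054 → 50.6821 [stop]  node(5,1) S=84.5857 payoff=34.0343 vs cont=32.3575 → 34.0343 [stop]  node(5,2) S=105.3131 payoff=13.3069 vs cont=14.3985 → 14.3985 [wait]  node(5,3) S=131.1195 payoff=0.0000 vs cont=3.0058 → 3.0058 [wait]  node(5,4) S=163.2498 payoff=0.0000 vs cont=0.1049 → 0.1049 [wait]  node(5,5) S=203.2534 payoff=0.0000 vs cont=0.0000 → 0.0000 [wait]  ⇒ S*(5)=84.5857
t_4: node(4,0) S=75.8062 payoff=42.8138 vs cont=41.1371 → 42.8138 [stop]  node(4,1) S=94.3821 payoff=24.2379 vs cont=23.1400 → 24.2379 [stop]  node(4,2) S=117.5100 payoff=1.1100 vs cont=8.1533 → 8.1533 [wait]  node(4,3) S=146.3053 payoff=0.0000 vs cont=1.4250 → 1.4250 [wait]  node(4,4) S=182.1567 payoff=0.0000 vs cont=0.0478 → 0.0478 [wait]  ⇒ S*(4)=94.3821
t_3: node(3,0) S=84.5857 payoff=34.0343 vs cont=32.3575 → 34.0343 [stop]  node(3,1) S=105.3131 payoff=13.3069 vs cont=15.3654 → 15.3654 [wait]  node(3,2) S=131.1195 payoff=0.0000 vs cont=4.4699 → 4.4699 [wait]  node(3,3) S=163.2498 payoff=0.0000 vs cont=0.6745 → 0.6745 [wait]  ⇒ S*(3)=84.5857
t_2: node(2,0) S=94.3821 payoff=24.2379 vs cont=23.6528 → 24.2379 [stop]  node(2,1) S=117.5100 payoff=1.1100 vs cont=9.3701 → 9.3701 [wait]  node(2,2) S=146.3053 payoff=0.0000 vs cont=2.3939 → 2.3939 [wait]  ⇒ S*(2)=94.3821
t_1: node(1,0) S=105.3131 payoff=13.3069 vs cont=16.0107 → 16.0107 [wait]  node(1,1) S=131.1195 payoff=0.0000 vs cont=5.5381 → 5.5381 [wait]  ⇒ S*(1)=-
t_0: node(0,0) S=117.5100 payoff=1.1100 vs cont=10.2306 → 10.2306 [wait]  ⇒ S*(0)=-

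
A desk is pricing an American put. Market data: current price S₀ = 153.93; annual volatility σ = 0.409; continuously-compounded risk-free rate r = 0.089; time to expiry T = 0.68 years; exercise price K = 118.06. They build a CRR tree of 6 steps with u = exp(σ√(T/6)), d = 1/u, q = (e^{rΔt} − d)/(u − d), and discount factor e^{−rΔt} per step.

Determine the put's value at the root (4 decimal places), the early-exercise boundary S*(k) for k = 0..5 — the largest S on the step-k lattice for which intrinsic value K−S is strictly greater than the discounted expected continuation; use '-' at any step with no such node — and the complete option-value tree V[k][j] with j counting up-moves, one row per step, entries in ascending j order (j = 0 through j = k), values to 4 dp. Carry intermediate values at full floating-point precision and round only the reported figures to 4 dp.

Δt=0.11333  u=1.14762  d=0.87137  q=0.50233  discount=0.98996
step 6 (expiry): payoffs max(K−S,0) = 50.6793 29.3176 1.1835 0.0000 0.0000 0.0000 0.0000
step 5: (k=5,j=0): S=77.3274, (K−S)⁺=40.7326, hold=39.5478 ⇒ V=40.7326 exercise | (k=5,j=1): S=101.8426, (K−S)⁺=16.2174, hold=15.0326 ⇒ V=16.2174 exercise | (k=5,j=2): S=134.1298, (K−S)⁺=0.0000, hold=0.5831 ⇒ V=0.5831 continue | (k=5,j=3): S=176.6531, (K−S)⁺=0.0000, hold=0.0000 ⇒ V=0.0000 continue | (k=5,j=4): S=232.6576, (K−S)⁺=0.0000, hold=0.0000 ⇒ V=0.0000 continue | (k=5,j=5): S=306.4172, (K−S)⁺=0.0000, hold=0.0000 ⇒ V=0.0000 continue  boundary S*=101.8426
step 4: (k=4,j=0): S=88.7424, (K−S)⁺=29.3176, hold=28.1327 ⇒ V=29.3176 exercise | (k=4,j=1): S=116.8765, (K−S)⁺=1.1835, hold=8.2799 ⇒ V=8.2799 continue | (k=4,j=2): S=153.9300, (K−S)⁺=0.0000, hold=0.2873 ⇒ V=0.2873 continue | (k=4,j=3): S=202.7306, (K−S)⁺=0.0000, hold=0.0000 ⇒ V=0.0000 continue | (k=4,j=4): S=267.0024, (K−S)⁺=0.0000, hold=0.0000 ⇒ V=0.0000 continue  boundary S*=88.7424
step 3: (k=3,j=0): S=101.8426, (K−S)⁺=16.2174, hold=18.5615 ⇒ V=18.5615 continue | (k=3,j=1): S=134.1298, (K−S)⁺=0.0000, hold=4.2222 ⇒ V=4.2222 continue | (k=3,j=2): S=176.6531, (K−S)⁺=0.0000, hold=0.1415 ⇒ V=0.1415 continue | (k=3,j=3): S=232.6576, (K−S)⁺=0.0000, hold=0.0000 ⇒ V=0.0000 continue  boundary S*=-
step 2: (k=2,j=0): S=116.8765, (K−S)⁺=1.1835, hold=11.2445 ⇒ V=11.2445 continue | (k=2,j=1): S=153.9300, (K−S)⁺=0.0000, hold=2.1505 ⇒ V=2.1505 continue | (k=2,j=2): S=202.7306, (K−S)⁺=0.0000, hold=0.0697 ⇒ V=0.0697 continue  boundary S*=-
step 1: (k=1,j=0): S=134.1298, (K−S)⁺=0.0000, hold=6.6093 ⇒ V=6.6093 continue | (k=1,j=1): S=176.6531, (K−S)⁺=0.0000, hold=1.0942 ⇒ V=1.0942 continue  boundary S*=-
step 0: (k=0,j=0): S=153.9300, (K−S)⁺=0.0000, hold=3.8004 ⇒ V=3.8004 continue  boundary S*=-

price = 3.8004
boundary = - - - - 88.7424 101.8426
tree:
3.8004
6.6093 1.0942
11.2445 2.1505 0.0697
18.5615 4.2222 0.1415 0.0000
29.3176 8.2799 0.2873 0.0000 0.0000
40.7326 16.2174 0.5831 0.0000 0.0000 0.0000
50.6793 29.3176 1.1835 0.0000 0.0000 0.0000 0.0000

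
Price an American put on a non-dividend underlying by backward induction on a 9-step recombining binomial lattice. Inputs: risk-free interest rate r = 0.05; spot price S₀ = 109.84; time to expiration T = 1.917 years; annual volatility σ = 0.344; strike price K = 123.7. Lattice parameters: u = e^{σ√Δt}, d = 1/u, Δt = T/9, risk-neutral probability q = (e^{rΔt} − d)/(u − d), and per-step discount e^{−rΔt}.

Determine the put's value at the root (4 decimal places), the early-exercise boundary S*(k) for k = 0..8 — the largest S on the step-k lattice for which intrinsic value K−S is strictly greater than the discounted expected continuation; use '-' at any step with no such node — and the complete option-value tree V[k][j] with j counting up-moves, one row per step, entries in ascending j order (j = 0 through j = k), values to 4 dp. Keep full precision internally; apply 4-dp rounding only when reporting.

Δt=0.21300, u=1.17206, d=0.85320, q=0.49397, disc=e^(-rΔt)=0.98941
k=9 terminal: V=max(K-S,0) → 97.3844 87.5497 74.0394 55.4801 29.9846 0.0000 0.0000 0.0000 0.0000 0.0000
k=8: j=0 S=30.8434 intr=92.8566 cont=91.5462 V=92.8566[EX]; j=1 S=42.3704 intr=81.3296 cont=80.0192 V=81.3296[EX]; j=2 S=58.2052 intr=65.4948 cont=64.1844 V=65.4948[EX]; j=3 S=79.9578 intr=43.7422 cont=42.4317 V=43.7422[EX]; j=4 S=109.8400 intr=13.8600 cont=15.0124 V=15.0124[hold]; j=5 S=150.8898 intr=0.0000 cont=0.0000 V=0.0000[hold]; j=6 S=207.2810 intr=0.0000 cont=0.0000 V=0.0000[hold]; j=7 S=284.7468 intr=0.0000 cont=0.0000 V=0.0000[hold]; j=8 S=391.1635 intr=0.0000 cont=0.0000 V=0.0000[hold]  S*(8)=79.9578
k=7: j=0 S=36.1503 intr=87.5497 cont=86.2392 V=87.5497[EX]; j=1 S=49.6606 intr=74.0394 cont=72.7290 V=74.0394[EX]; j=2 S=68.2199 intr=55.4801 cont=54.1696 V=55.4801[EX]; j=3 S=93.7154 intr=29.9846 cont=29.2374 V=29.9846[EX]; j=4 S=128.7390 intr=0.0000 cont=7.5162 V=7.5162[hold]; j=5 S=176.8519 intr=0.0000 cont=0.0000 V=0.0000[hold]; j=6 S=242.9457 intr=0.0000 cont=0.0000 V=0.0000[hold]; j=7 S=333.7403 intr=0.0000 cont=0.0000 V=0.0000[hold]  S*(7)=93.7154
k=6: j=0 S=42.3704 intr=81.3296 cont=80.0192 V=81.3296[EX]; j=1 S=58.2052 intr=65.4948 cont=64.1844 V=65.4948[EX]; j=2 S=79.9578 intr=43.7422 cont=42.4317 V=43.7422[EX]; j=3 S=109.8400 intr=13.8600 cont=18.6858 V=18.6858[hold]; j=4 S=150.8898 intr=0.0000 cont=3.7631 V=3.7631[hold]; j=5 S=207.2810 intr=0.0000 cont=0.0000 V=0.0000[hold]; j=6 S=284.7468 intr=0.0000 cont=0.0000 V=0.0000[hold]  S*(6)=79.9578
k=5: j=0 S=49.6606 intr=74.0394 cont=72.7290 V=74.0394[EX]; j=1 S=68.2199 intr=55.4801 cont=54.1696 V=55.4801[EX]; j=2 S=93.7154 intr=29.9846 cont=31.0328 V=31.0328[hold]; j=3 S=128.7390 intr=0.0000 cont=11.1946 V=11.1946[hold]; j=4 S=176.8519 intr=0.0000 cont=1.8841 V=1.8841[hold]; j=5 S=242.9457 intr=0.0000 cont=0.0000 V=0.0000[hold]  S*(5)=68.2199
k=4: j=0 S=58.2052 intr=65.4948 cont=64.1844 V=65.4948[EX]; j=1 S=79.9578 intr=43.7422 cont=42.9440 V=43.7422[EX]; j=2 S=109.8400 intr=13.8600 cont=21.0083 V=21.0083[hold]; j=3 S=150.8898 intr=0.0000 cont=6.5256 V=6.5256[hold]; j=4 S=207.2810 intr=0.0000 cont=0.9433 V=0.9433[hold]  S*(4)=79.9578
k=3: j=0 S=68.2199 intr=55.4801 cont=54.1696 V=55.4801[EX]; j=1 S=93.7154 intr=29.9846 cont=32.1679 V=32.1679[hold]; j=2 S=128.7390 intr=0.0000 cont=13.7075 V=13.7075[hold]; j=3 S=176.8519 intr=0.0000 cont=3.7282 V=3.7282[hold]  S*(3)=68.2199
k=2: j=0 S=79.9578 intr=43.7422 cont=43.4988 V=43.7422[EX]; j=1 S=109.8400 intr=13.8600 cont=22.8048 V=22.8048[hold]; j=2 S=150.8898 intr=0.0000 cont=8.6850 V=8.6850[hold]  S*(2)=79.9578
k=1: j=0 S=93.7154 intr=29.9846 cont=33.0459 V=33.0459[hold]; j=1 S=128.7390 intr=0.0000 cont=15.6624 V=15.6624[hold]  S*(1)=-
k=0: j=0 S=109.8400 intr=13.8600 cont=24.1998 V=24.1998[hold]  S*(0)=-

price = 24.1998
boundary = - - 79.9578 68.2199 79.9578 68.2199 79.9578 93.7154 79.9578
tree:
24.1998
33.0459 15.6624
43.7422 22.8048 8.6850
55.4801 32.1679 13.7075 3.7282
65.4948 43.7422 21.0083 6.5256 0.9433
74.0394 55.4801 31.0328 11.1946 1.8841 0.0000
81.3296 65.4948 43.7422 18.6858 3.7631 0.0000 0.0000
87.5497 74.0394 55.4801 29.9846 7.5162 0.0000 0.0000 0.0000
92.8566 81.3296 65.4948 43.7422 15.0124 0.0000 0.0000 0.0000 0.0000
97.3844 87.5497 74.0394 55.4801 29.9846 0.0000 0.0000 0.0000 0.0000 0.0000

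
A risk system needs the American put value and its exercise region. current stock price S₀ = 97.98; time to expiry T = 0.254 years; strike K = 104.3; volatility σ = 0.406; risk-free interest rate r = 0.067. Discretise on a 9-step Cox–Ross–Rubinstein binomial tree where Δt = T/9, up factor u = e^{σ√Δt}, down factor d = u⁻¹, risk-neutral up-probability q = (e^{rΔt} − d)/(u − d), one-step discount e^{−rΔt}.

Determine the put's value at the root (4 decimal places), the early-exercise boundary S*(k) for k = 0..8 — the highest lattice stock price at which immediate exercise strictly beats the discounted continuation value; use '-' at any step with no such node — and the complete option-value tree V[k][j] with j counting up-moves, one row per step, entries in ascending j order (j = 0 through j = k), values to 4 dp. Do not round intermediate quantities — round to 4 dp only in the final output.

price = 10.7839
boundary = - - - 79.8497 74.5850 79.8497 85.4859 91.5200 85.4859
tree:
10.7839
14.6344 6.9251
19.2425 10.0230 3.8140
24.4503 14.0414 5.9915 1.6231
29.7150 18.9366 9.1369 2.8286 0.4084
34.6325 24.4503 13.4245 4.8292 0.8131 0.0000
39.2258 29.7150 18.8141 8.0170 1.6190 0.0000 0.0000
43.5163 34.6325 24.4503 12.7800 3.2236 0.0000 0.0000 0.0000
47.5238 39.2258 29.7150 18.8141 6.4185 0.0000 0.0000 0.0000 0.0000
51.2672 43.5163 34.6325 24.4503 12.7800 0.0000 0.0000 0.0000 0.0000 0.0000

params: Δt=0.02822 u=1.07059 d=0.93407 q=0.49682 e^(-rΔt)=0.99811
t_9 payoffs: 51.2672 43.5163 34.6325 24.4503 12.7800 0.0000 0.0000 0.0000 0.0000 0.0000
t_8: node(8,0) S=56.7762 payoff=47.5238 vs cont=47.3268 → 47.5238 [stop]  node(8,1) S=65.0742 payoff=39.2258 vs cont=39.0288 → 39.2258 [stop]  node(8,2) S=74.5850 payoff=29.7150 vs cont=29.5179 → 29.7150 [stop]  node(8,3) S=85.4859 payoff=18.8141 vs cont=18.6170 → 18.8141 [stop]  node(8,4) S=97.9800 payoff=6.3200 vs cont=6.4185 → 6.4185 [wait]  node(8,5) S=112.3001 payoff=0.0000 vs cont=0.0000 → 0.0000 [wait]  node(8,6) S=128.7132 payoff=0.0000 vs cont=0.0000 → 0.0000 [wait]  node(8,7) S=147.5251 payoff=0.0000 vs cont=0.0000 → 0.0000 [wait]  node(8,8) S=169.0865 payoff=0.0000 vs cont=0.0000 → 0.0000 [wait]  ⇒ S*(8)=85.4859
t_7: node(7,0) S=60.7837 payoff=43.5163 vs cont=43.3192 → 43.5163 [stop]  node(7,1) S=69.6675 payoff=34.6325 vs cont=34.4355 → 34.6325 [stop]  node(7,2) S=79.8497 payoff=24.4503 vs cont=24.2533 → 24.4503 [stop]  node(7,3) S=91.5200 payoff=12.7800 vs cont=12.6318 → 12.7800 [stop]  node(7,4) S=104.8960 payoff=0.0000 vs cont=3.2236 → 3.2236 [wait]  node(7,5) S=120.2269 payoff=0.0000 vs cont=0.0000 → 0.0000 [wait]  node(7,6) S=137.7985 payoff=0.0000 vs cont=0.0000 → 0.0000 [wait]  node(7,7) S=157.9383 payoff=0.0000 vs cont=0.0000 → 0.0000 [wait]  ⇒ S*(7)=91.5200
t_6: node(6,0) S=65.0742 payoff=39.2258 vs cont=39.0288 → 39.2258 [stop]  node(6,1) S=74.5850 payoff=29.7150 vs cont=29.5179 → 29.7150 [stop]  node(6,2) S=85.4859 payoff=18.8141 vs cont=18.6170 → 18.8141 [stop]  node(6,3) S=97.9800 payoff=6.3200 vs cont=8.0170 → 8.0170 [wait]  node(6,4) S=112.3001 payoff=0.0000 vs cont=1.6190 → 1.6190 [wait]  node(6,5) S=128.7132 payoff=0.0000 vs cont=0.0000 → 0.0000 [wait]  node(6,6) S=147.5251 payoff=0.0000 vs cont=0.0000 → 0.0000 [wait]  ⇒ S*(6)=85.4859
t_5: node(5,0) S=69.6675 payoff=34.6325 vs cont=34.4355 → 34.6325 [stop]  node(5,1) S=79.8497 payoff=24.4503 vs cont=24.2533 → 24.4503 [stop]  node(5,2) S=91.5200 payoff=12.7800 vs cont=13.4245 → 13.4245 [wait]  node(5,3) S=104.8960 payoff=0.0000 vs cont=4.8292 → 4.8292 [wait]  node(5,4) S=120.2269 payoff=0.0000 vs cont=0.8131 → 0.8131 [wait]  node(5,5) S=137.7985 payoff=0.0000 vs cont=0.0000 → 0.0000 [wait]  ⇒ S*(5)=79.8497
t_4: node(4,0) S=74.5850 payoff=29.7150 vs cont=29.5179 → 29.7150 [stop]  node(4,1) S=85.4859 payoff=18.8141 vs cont=18.9366 → 18.9366 [wait]  node(4,2) S=97.9800 payoff=6.3200 vs cont=9.1369 → 9.1369 [wait]  node(4,3) S=112.3001 payoff=0.0000 vs cont=2.8286 → 2.8286 [wait]  node(4,4) S=128.7132 payoff=0.0000 vs cont=0.4084 → 0.4084 [wait]  ⇒ S*(4)=74.5850
t_3: node(3,0) S=79.8497 payoff=24.4503 vs cont=24.3141 → 24.4503 [stop]  node(3,1) S=91.5200 payoff=12.7800 vs cont=14.0414 → 14.0414 [wait]  node(3,2) S=104.8960 payoff=0.0000 vs cont=5.9915 → 5.9915 [wait]  node(3,3) S=120.2269 payoff=0.0000 vs cont=1.6231 → 1.6231 [wait]  ⇒ S*(3)=79.8497
t_2: node(2,0) S=85.4859 payoff=18.8141 vs cont=19.2425 → 19.2425 [wait]  node(2,1) S=97.9800 payoff=6.3200 vs cont=10.0230 → 10.0230 [wait]  node(2,2) S=112.3001 payoff=0.0000 vs cont=3.8140 → 3.8140 [wait]  ⇒ S*(2)=-
t_1: node(1,0) S=91.5200 payoff=12.7800 vs cont=14.6344 → 14.6344 [wait]  node(1,1) S=104.8960 payoff=0.0000 vs cont=6.9251 → 6.9251 [wait]  ⇒ S*(1)=-
t_0: node(0,0) S=97.9800 payoff=6.3200 vs cont=10.7839 → 10.7839 [wait]  ⇒ S*(0)=-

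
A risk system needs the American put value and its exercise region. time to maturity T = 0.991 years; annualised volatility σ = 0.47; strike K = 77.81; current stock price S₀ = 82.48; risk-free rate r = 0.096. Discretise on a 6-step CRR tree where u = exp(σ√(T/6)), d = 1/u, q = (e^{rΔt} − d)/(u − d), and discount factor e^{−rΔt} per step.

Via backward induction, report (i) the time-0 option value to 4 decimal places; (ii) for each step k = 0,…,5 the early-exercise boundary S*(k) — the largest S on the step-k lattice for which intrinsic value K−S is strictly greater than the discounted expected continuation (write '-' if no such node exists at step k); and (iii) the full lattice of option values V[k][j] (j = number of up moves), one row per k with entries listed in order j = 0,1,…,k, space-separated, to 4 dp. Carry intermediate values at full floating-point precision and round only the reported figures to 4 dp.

Δt=0.16517  u=1.21047  d=0.82612  q=0.49397  discount=0.98427
step 6 (expiry): payoffs max(K−S,0) = 51.5909 39.3926 21.5191 0.0000 0.0000 0.0000 0.0000
step 5: (k=5,j=0): S=31.7375, (K−S)⁺=46.0725, hold=44.8485 ⇒ V=46.0725 exercise | (k=5,j=1): S=46.5032, (K−S)⁺=31.3068, hold=30.0827 ⇒ V=31.3068 exercise | (k=5,j=2): S=68.1386, (K−S)⁺=9.6714, hold=10.7179 ⇒ V=10.7179 continue | (k=5,j=3): S=99.8398, (K−S)⁺=0.0000, hold=0.0000 ⇒ V=0.0000 continue | (k=5,j=4): S=146.2898, (K−S)⁺=0.0000, hold=0.0000 ⇒ V=0.0000 continue | (k=5,j=5): S=214.3505, (K−S)⁺=0.0000, hold=0.0000 ⇒ V=0.0000 continue  boundary S*=46.5032
step 4: (k=4,j=0): S=38.4174, (K−S)⁺=39.3926, hold=38.1686 ⇒ V=39.3926 exercise | (k=4,j=1): S=56.2909, (K−S)⁺=21.5191, hold=20.8039 ⇒ V=21.5191 exercise | (k=4,j=2): S=82.4800, (K−S)⁺=0.0000, hold=5.3382 ⇒ V=5.3382 continue | (k=4,j=3): S=120.8534, (K−S)⁺=0.0000, hold=0.0000 ⇒ V=0.0000 continue | (k=4,j=4): S=177.0799, (K−S)⁺=0.0000, hold=0.0000 ⇒ V=0.0000 continue  boundary S*=56.2909
step 3: (k=3,j=0): S=46.5032, (K−S)⁺=31.3068, hold=30.0827 ⇒ V=31.3068 exercise | (k=3,j=1): S=68.1386, (K−S)⁺=9.6714, hold=13.3134 ⇒ V=13.3134 continue | (k=3,j=2): S=99.8398, (K−S)⁺=0.0000, hold=2.6588 ⇒ V=2.6588 continue | (k=3,j=3): S=146.2898, (K−S)⁺=0.0000, hold=0.0000 ⇒ V=0.0000 continue  boundary S*=46.5032
step 2: (k=2,j=0): S=56.2909, (K−S)⁺=21.5191, hold=22.0658 ⇒ V=22.0658 continue | (k=2,j=1): S=82.4800, (K−S)⁺=0.0000, hold=7.9236 ⇒ V=7.9236 continue | (k=2,j=2): S=120.8534, (K−S)⁺=0.0000, hold=1.3242 ⇒ V=1.3242 continue  boundary S*=-
step 1: (k=1,j=0): S=68.1386, (K−S)⁺=9.6714, hold=14.8427 ⇒ V=14.8427 continue | (k=1,j=1): S=99.8398, (K−S)⁺=0.0000, hold=4.5903 ⇒ V=4.5903 continue  boundary S*=-
step 0: (k=0,j=0): S=82.4800, (K−S)⁺=0.0000, hold=9.6245 ⇒ V=9.6245 continue  boundary S*=-

price = 9.6245
boundary = - - - 46.5032 56.2909 46.5032
tree:
9.6245
14.8427 4.5903
22.0658 7.9236 1.3242
31.3068 13.3134 2.6588 0.0000
39.3926 21.5191 5.3382 0.0000 0.0000
46.0725 31.3068 10.7179 0.0000 0.0000 0.0000
51.5909 39.3926 21.5191 0.0000 0.0000 0.0000 0.0000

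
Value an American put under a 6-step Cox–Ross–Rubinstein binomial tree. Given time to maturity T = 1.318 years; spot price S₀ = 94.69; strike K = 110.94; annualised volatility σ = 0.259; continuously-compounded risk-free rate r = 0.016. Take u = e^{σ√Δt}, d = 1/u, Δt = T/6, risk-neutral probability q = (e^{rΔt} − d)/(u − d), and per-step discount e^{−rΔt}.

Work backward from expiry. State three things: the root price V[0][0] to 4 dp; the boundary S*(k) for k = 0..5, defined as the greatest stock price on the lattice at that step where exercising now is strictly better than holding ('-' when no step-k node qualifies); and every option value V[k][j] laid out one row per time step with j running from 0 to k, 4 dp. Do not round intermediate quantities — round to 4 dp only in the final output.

price = 21.0021
boundary = - - 74.2791 65.7881 74.2791 83.8659
tree:
21.0021
28.2954 13.3843
36.6609 19.5881 6.8718
45.1519 27.5036 11.2969 2.2071
52.6722 36.6609 17.9470 4.2937 0.0000
59.3329 45.1519 27.0741 8.3530 0.0000 0.0000
65.2321 52.6722 36.6609 16.2500 0.0000 0.0000 0.0000

Δt=0.21967, u=1.12906, d=0.88569, q=0.48416, disc=e^(-rΔt)=0.99649
k=6 terminal: V=max(K-S,0) → 65.2321 52.6722 36.6609 16.2500 0.0000 0.0000 0.0000
k=5: j=0 S=51.6071 intr=59.3329 cont=58.9436 V=59.3329[EX]; j=1 S=65.7881 intr=45.1519 cont=44.7626 V=45.1519[EX]; j=2 S=83.8659 intr=27.0741 cont=26.6849 V=27.0741[EX]; j=3 S=106.9111 intr=4.0289 cont=8.3530 V=8.3530[hold]; j=4 S=136.2890 intr=0.0000 cont=0.0000 V=0.0000[hold]; j=5 S=173.7395 intr=0.0000 cont=0.0000 V=0.0000[hold]  S*(5)=83.8659
k=4: j=0 S=58.2678 intr=52.6722 cont=52.2830 V=52.6722[EX]; j=1 S=74.2791 intr=36.6609 cont=36.2717 V=36.6609[EX]; j=2 S=94.6900 intr=16.2500 cont=17.9470 V=17.9470[hold]; j=3 S=120.7096 intr=0.0000 cont=4.2937 V=4.2937[hold]; j=4 S=153.8791 intr=0.0000 cont=0.0000 V=0.0000[hold]  S*(4)=74.2791
k=3: j=0 S=65.7881 intr=45.1519 cont=44.7626 V=45.1519[EX]; j=1 S=83.8659 intr=27.0741 cont=27.5036 V=27.5036[hold]; j=2 S=106.9111 intr=4.0289 cont=11.2969 V=11.2969[hold]; j=3 S=136.2890 intr=0.0000 cont=2.2071 V=2.2071[hold]  S*(3)=65.7881
k=2: j=0 S=74.2791 intr=36.6609 cont=36.4789 V=36.6609[EX]; j=1 S=94.6900 intr=16.2500 cont=19.5881 V=19.5881[hold]; j=2 S=120.7096 intr=0.0000 cont=6.8718 V=6.8718[hold]  S*(2)=74.2791
k=1: j=0 S=83.8659 intr=27.0741 cont=28.2954 V=28.2954[hold]; j=1 S=106.9111 intr=4.0289 cont=13.3843 V=13.3843[hold]  S*(1)=-
k=0: j=0 S=94.6900 intr=16.2500 cont=21.0021 V=21.0021[hold]  S*(0)=-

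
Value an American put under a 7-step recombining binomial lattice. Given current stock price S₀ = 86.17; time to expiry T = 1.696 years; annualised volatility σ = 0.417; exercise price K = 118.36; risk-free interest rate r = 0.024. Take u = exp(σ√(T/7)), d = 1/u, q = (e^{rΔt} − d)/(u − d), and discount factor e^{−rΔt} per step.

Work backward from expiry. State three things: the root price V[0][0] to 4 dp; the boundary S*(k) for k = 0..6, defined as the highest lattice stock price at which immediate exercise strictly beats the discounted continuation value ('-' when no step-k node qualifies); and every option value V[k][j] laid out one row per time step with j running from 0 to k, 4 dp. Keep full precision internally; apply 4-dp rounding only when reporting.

price = 39.2910
boundary = - - 57.1572 46.5510 57.1572 70.1801 86.1700
tree:
39.2910
49.8545 27.5326
61.2028 37.3189 16.5277
71.8090 48.8125 24.4569 7.5384
80.4471 61.2028 35.0552 12.4715 1.9112
87.4824 71.8090 48.1799 20.2726 3.5795 0.0000
93.2121 80.4471 61.2028 32.1900 6.7043 0.0000 0.0000
97.8786 87.4824 71.8090 48.1799 12.5569 0.0000 0.0000 0.0000

Δt=0.24229, u=1.22784, d=0.81444, q=0.46297, disc=e^(-rΔt)=0.99420
k=7 terminal: V=max(K-S,0) → 97.8786 87.4824 71.8090 48.1799 12.5569 0.0000 0.0000 0.0000
k=6: j=0 S=25.1479 intr=93.2121 cont=92.5258 V=93.2121[EX]; j=1 S=37.9129 intr=80.4471 cont=79.7609 V=80.4471[EX]; j=2 S=57.1572 intr=61.2028 cont=60.5165 V=61.2028[EX]; j=3 S=86.1700 intr=32.1900 cont=31.5038 V=32.1900[EX]; j=4 S=129.9095 intr=0.0000 cont=6.7043 V=6.7043[hold]; j=5 S=195.8509 intr=0.0000 cont=0.0000 V=0.0000[hold]; j=6 S=295.2640 intr=0.0000 cont=0.0000 V=0.0000[hold]  S*(6)=86.1700
k=5: j=0 S=30.8776 intr=87.4824 cont=86.7961 V=87.4824[EX]; j=1 S=46.5510 intr=71.8090 cont=71.1228 V=71.8090[EX]; j=2 S=70.1801 intr=48.1799 cont=47.4937 V=48.1799[EX]; j=3 S=105.8031 intr=12.5569 cont=20.2726 V=20.2726[hold]; j=4 S=159.5083 intr=0.0000 cont=3.5795 V=3.5795[hold]; j=5 S=240.4740 intr=0.0000 cont=0.0000 V=0.0000[hold]  S*(5)=70.1801
k=4: j=0 S=37.9129 intr=80.4471 cont=79.7609 V=80.4471[EX]; j=1 S=57.1572 intr=61.2028 cont=60.5165 V=61.2028[EX]; j=2 S=86.1700 intr=32.1900 cont=35.0552 V=35.0552[hold]; j=3 S=129.9095 intr=0.0000 cont=12.4715 V=12.4715[hold]; j=4 S=195.8509 intr=0.0000 cont=1.9112 V=1.9112[hold]  S*(4)=57.1572
k=3: j=0 S=46.5510 intr=71.8090 cont=71.1228 V=71.8090[EX]; j=1 S=70.1801 intr=48.1799 cont=48.8125 V=48.8125[hold]; j=2 S=105.8031 intr=12.5569 cont=24.4569 V=24.4569[hold]; j=3 S=159.5083 intr=0.0000 cont=7.5384 V=7.5384[hold]  S*(3)=46.5510
k=2: j=0 S=57.1572 intr=61.2028 cont=60.8077 V=61.2028[EX]; j=1 S=86.1700 intr=32.1900 cont=37.3189 V=37.3189[hold]; j=2 S=129.9095 intr=0.0000 cont=16.5277 V=16.5277[hold]  S*(2)=57.1572
k=1: j=0 S=70.1801 intr=48.1799 cont=49.8545 V=49.8545[hold]; j=1 S=105.8031 intr=12.5569 cont=27.5326 V=27.5326[hold]  S*(1)=-
k=0: j=0 S=86.1700 intr=32.1900 cont=39.2910 V=39.2910[hold]  S*(0)=-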